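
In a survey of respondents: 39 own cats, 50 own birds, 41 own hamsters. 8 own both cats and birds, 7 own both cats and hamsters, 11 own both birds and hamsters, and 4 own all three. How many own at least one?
|A∪B∪C| = 39+50+41-8-7-11+4 = 108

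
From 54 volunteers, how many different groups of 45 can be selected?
C(54,45) = 54!/(45!×9!) = 5317936260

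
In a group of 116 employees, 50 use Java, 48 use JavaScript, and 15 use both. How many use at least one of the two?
|A∪B| = |A| + |B| - |A∩B| = 50 + 48 - 15 = 83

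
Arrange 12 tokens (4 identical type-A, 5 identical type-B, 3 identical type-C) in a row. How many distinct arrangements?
12! / (4! × 5! × 3!) = 27720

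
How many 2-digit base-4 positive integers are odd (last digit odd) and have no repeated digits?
Last∈{1,3}. Last=0: 0. Last nonzero: 2×2×P(2,0) = 4. Total = 4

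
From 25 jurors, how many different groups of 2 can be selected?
C(25,2) = 25!/(2!×23!) = 300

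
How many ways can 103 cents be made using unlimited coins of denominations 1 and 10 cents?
Coefficient of x^103 in 1/(1-x^1) · 1/(1-x^10). Use j coins of 10 for j = 0..⌊103/10⌋ = 10, the rest in 1s: 10 + 1 = 11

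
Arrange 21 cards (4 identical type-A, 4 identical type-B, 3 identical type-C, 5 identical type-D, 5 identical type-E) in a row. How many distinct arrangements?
21! / (4! × 4! × 3! × 5! × 5!) = 1026615189600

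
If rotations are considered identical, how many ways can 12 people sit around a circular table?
Circular: fix one position, arrange the rest. (12-1)! = 39916800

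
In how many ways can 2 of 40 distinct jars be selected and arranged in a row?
P(40,2) = 40!/(40-2)! = 1560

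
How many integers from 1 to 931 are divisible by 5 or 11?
⌊931/5⌋ + ⌊931/11⌋ - ⌊931/55⌋ = 186 + 84 - 16 = 254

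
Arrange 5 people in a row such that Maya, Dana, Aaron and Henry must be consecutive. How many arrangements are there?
Treat the 4 as one block: (5-4+1)! × 4! = 2 × 24 = 48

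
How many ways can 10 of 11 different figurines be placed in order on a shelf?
P(11,10) = 11!/(11-10)! = 39916800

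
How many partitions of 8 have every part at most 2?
Let r_j(i) = number of partitions of i into parts ≤ j, for i = 0..8. r_1(i) = 1 for all i; r_j(i) = r_{j-1}(i) + r_j(i-j). Rows j = 2..2: ≤2: 1 1 2 2 3 3 4 4 5. r_2(8) = 5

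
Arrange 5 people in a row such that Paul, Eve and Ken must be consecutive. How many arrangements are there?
Treat the 3 as one block: (5-3+1)! × 3! = 6 × 6 = 36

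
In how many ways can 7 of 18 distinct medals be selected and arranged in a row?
P(18,7) = 18!/(18-7)! = 160392960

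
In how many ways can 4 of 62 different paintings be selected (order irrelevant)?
C(62,4) = 62!/(4!×58!) = 557845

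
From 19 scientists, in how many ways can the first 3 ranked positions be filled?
P(19,3) = 19!/(19-3)! = 5814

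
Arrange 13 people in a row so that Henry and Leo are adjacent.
Treat as block: (13-1)! × 2! = 479001600 × 2 = 958003200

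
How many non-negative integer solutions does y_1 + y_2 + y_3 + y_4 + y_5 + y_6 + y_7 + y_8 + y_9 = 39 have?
C(39+9-1, 9-1) = C(47, 8) = 314457495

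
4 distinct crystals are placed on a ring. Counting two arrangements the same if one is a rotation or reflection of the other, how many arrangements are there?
(4-1)!/2 = 6/2 = 3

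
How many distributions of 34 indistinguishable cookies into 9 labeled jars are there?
C(34+9-1, 9-1) = C(42, 8) = 118030185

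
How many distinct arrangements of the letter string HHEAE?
5! / (1! × 2! × 2!) = 30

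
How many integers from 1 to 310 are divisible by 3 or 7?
⌊310/3⌋ + ⌊310/7⌋ - ⌊310/21⌋ = 103 + 44 - 14 = 133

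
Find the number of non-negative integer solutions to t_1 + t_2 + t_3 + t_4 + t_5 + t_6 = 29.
C(29+6-1, 6-1) = C(34, 5) = 278256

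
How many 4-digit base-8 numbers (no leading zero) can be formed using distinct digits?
First digit: 7 choices (nonzero). Then descending: 7 × 7 × 6 × 5 = 1470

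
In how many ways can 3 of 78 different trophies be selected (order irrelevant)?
C(78,3) = 78!/(3!×75!) = 76076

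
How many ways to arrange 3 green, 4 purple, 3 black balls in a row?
10! / (3! × 4! × 3!) = 4200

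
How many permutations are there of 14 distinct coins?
14! = 87178291200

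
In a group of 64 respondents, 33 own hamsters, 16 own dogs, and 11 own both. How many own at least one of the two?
|A∪B| = |A| + |B| - |A∩B| = 33 + 16 - 11 = 38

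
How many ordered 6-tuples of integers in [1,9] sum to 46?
Coefficient of x^46 in (x + x² + ... + x^9)^6. By inclusion-exclusion on dice exceeding 9: Σ_j (-1)^j C(6,j)·C(46-1-9j, 5) = C(6,0)·C(45,5) - C(6,1)·C(36,5) + C(6,2)·C(27,5) - C(6,3)·C(18,5) + C(6,4)·C(9,5) = 1·1221759 - 6·376992 + 15·80730 - 20·8568 + 15·126 = 1287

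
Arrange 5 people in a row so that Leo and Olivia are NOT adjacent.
Total - adjacent = 5! - (5-1)!×2 = 120 - 48 = 72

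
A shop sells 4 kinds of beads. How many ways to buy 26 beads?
C(26+4-1, 4-1) = C(29, 3) = 3654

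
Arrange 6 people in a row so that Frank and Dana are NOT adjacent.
Total - adjacent = 6! - (6-1)!×2 = 720 - 240 = 480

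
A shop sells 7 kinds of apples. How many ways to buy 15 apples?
C(15+7-1, 7-1) = C(21, 6) = 54264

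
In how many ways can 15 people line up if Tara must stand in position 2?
Fix one position: (15-1)! = 87178291200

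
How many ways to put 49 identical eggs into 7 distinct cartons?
C(49+7-1, 7-1) = C(55, 6) = 28989675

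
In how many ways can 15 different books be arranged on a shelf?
15! = 1307674368000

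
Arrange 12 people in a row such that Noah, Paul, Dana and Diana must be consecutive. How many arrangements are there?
Treat the 4 as one block: (12-4+1)! × 4! = 362880 × 24 = 8709120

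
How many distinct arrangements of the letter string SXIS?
4! / (1! × 1! × 2!) = 12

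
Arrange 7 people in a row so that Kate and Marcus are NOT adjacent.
Total - adjacent = 7! - (7-1)!×2 = 5040 - 1440 = 3600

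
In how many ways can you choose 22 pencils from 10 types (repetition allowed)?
C(22+10-1, 10-1) = C(31, 9) = 20160075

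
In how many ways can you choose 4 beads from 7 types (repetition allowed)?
C(4+7-1, 7-1) = C(10, 6) = 210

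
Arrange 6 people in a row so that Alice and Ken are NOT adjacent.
Total - adjacent = 6! - (6-1)!×2 = 720 - 240 = 480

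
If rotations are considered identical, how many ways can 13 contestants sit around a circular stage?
Circular: fix one position, arrange the rest. (13-1)! = 479001600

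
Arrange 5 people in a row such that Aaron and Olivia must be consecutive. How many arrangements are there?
Treat the 2 as one block: (5-2+1)! × 2! = 24 × 2 = 48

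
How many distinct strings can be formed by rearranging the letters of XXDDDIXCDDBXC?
13! / (5! × 1! × 2! × 1! × 4!) = 1081080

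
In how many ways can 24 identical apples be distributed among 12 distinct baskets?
C(24+12-1, 12-1) = C(35, 11) = 417225900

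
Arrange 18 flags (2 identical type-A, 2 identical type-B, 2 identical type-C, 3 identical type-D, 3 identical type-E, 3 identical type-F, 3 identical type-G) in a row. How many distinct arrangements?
18! / (2! × 2! × 2! × 3! × 3! × 3! × 3!) = 617512896000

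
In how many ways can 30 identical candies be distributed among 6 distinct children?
C(30+6-1, 6-1) = C(35, 5) = 324632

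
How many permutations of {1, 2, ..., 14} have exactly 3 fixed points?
Choose the 3 fixed points C(14,3) = 364, derange the rest: !11 = Σ_{j=0}^{11} (-1)^j·11!/j! = 39916800 - 39916800 + 19958400 - 6652800 + 1663200 - 332640 + 55440 - 7920 + 990 - 110 + 11 - 1 = 14684570. Product = 364 × 14684570 = 5345183480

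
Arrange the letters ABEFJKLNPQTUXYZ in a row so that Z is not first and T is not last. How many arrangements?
By inclusion-exclusion: 15! - 2×(15-1)! + (15-2)! = 1307674368000 - 174356582400 + 6227020800 = 1139544806400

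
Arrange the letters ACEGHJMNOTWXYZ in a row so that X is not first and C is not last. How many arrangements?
By inclusion-exclusion: 14! - 2×(14-1)! + (14-2)! = 87178291200 - 12454041600 + 479001600 = 75203251200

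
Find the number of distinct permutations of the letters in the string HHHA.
4! / (3! × 1!) = 4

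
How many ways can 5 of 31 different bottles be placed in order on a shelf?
P(31,5) = 31!/(31-5)! = 20389320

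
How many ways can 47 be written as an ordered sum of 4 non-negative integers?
C(47+4-1, 4-1) = C(50, 3) = 19600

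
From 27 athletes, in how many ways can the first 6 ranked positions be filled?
P(27,6) = 27!/(27-6)! = 213127200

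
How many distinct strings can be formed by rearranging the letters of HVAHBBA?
7! / (2! × 2! × 1! × 2!) = 630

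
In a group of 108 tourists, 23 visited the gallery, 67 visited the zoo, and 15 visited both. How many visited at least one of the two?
|A∪B| = |A| + |B| - |A∩B| = 23 + 67 - 15 = 75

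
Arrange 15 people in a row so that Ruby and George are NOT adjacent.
Total - adjacent = 15! - (15-1)!×2 = 1307674368000 - 174356582400 = 1133317785600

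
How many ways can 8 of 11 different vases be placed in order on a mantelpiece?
P(11,8) = 11!/(11-8)! = 6652800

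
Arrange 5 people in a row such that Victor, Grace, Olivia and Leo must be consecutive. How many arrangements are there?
Treat the 4 as one block: (5-4+1)! × 4! = 2 × 24 = 48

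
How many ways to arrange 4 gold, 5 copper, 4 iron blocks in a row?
13! / (4! × 5! × 4!) = 90090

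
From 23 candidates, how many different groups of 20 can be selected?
C(23,20) = 23!/(20!×3!) = 1771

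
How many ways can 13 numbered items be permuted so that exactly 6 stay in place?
Choose the 6 fixed points C(13,6) = 1716, derange the rest: !7 = Σ_{j=0}^{7} (-1)^j·7!/j! = 5040 - 5040 + 2520 - 840 + 210 - 42 + 7 - 1 = 1854. Product = 1716 × 1854 = 3181464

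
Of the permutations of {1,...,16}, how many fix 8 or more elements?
Exactly j fixed points: C(16,j)·!(16-j); sum over j ≥ 8 (derangement numbers via !m = (m-1)·(!(m-1) + !(m-2)): !0..!8 = 1, 0, 1, 2, 9, 44, 265, 1854, 14833). Σ_{j=8}^{16} C(16,j)·!(16-j) = C(16,8)·!8 + C(16,9)·!7 + C(16,10)·!6 + C(16,11)·!5 + C(16,12)·!4 + C(16,13)·!3 + C(16,14)·!2 + C(16,15)·!1 + C(16,16)·!0 = 12870·14833 + 11440·1854 + 8008·265 + 4368·44 + 1820·9 + 560·2 + 120·1 + 16·0 + 1·1 = 214442403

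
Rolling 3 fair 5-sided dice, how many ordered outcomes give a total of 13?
Coefficient of x^13 in (x + x² + ... + x^5)^3. By inclusion-exclusion on dice exceeding 5: Σ_j (-1)^j C(3,j)·C(13-1-5j, 2) = C(3,0)·C(12,2) - C(3,1)·C(7,2) + C(3,2)·C(2,2) = 1·66 - 3·21 + 3·1 = 6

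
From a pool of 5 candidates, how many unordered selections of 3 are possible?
C(5,3) = 5!/(3!×2!) = 10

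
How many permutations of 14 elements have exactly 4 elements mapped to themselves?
Choose the 4 fixed points C(14,4) = 1001, derange the rest: !10 = Σ_{j=0}^{10} (-1)^j·10!/j! = 3628800 - 3628800 + 1814400 - 604800 + 151200 - 30240 + 5040 - 720 + 90 - 10 + 1 = 1334961. Product = 1001 × 1334961 = 1336295961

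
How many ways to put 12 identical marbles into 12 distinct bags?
C(12+12-1, 12-1) = C(23, 11) = 1352078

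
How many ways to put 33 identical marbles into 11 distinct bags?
C(33+11-1, 11-1) = C(43, 10) = 1917334783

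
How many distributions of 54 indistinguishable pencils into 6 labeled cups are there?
C(54+6-1, 6-1) = C(59, 5) = 5006386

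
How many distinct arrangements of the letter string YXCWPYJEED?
10! / (1! × 2! × 1! × 1! × 1! × 1! × 2! × 1!) = 907200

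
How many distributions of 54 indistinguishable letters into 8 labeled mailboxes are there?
C(54+8-1, 8-1) = C(61, 7) = 436270780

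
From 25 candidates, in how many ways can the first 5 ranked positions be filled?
P(25,5) = 25!/(25-5)! = 6375600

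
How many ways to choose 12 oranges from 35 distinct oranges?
C(35,12) = 35!/(12!×23!) = 834451800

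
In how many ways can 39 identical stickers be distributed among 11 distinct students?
C(39+11-1, 11-1) = C(49, 10) = 8217822536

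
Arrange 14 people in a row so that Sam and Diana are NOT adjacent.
Total - adjacent = 14! - (14-1)!×2 = 87178291200 - 12454041600 = 74724249600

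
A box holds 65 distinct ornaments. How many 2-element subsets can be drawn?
C(65,2) = 65!/(2!×63!) = 2080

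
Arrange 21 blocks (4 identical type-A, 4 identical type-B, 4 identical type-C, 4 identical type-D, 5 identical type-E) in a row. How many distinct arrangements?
21! / (4! × 4! × 4! × 4! × 5!) = 1283268987000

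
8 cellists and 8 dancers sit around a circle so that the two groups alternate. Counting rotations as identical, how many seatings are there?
Fix one of the cellists: (8-1)! ways for the remaining cellists, × 8! ways for the dancers = 5040 × 40320 = 203212800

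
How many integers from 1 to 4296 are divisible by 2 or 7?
⌊4296/2⌋ + ⌊4296/7⌋ - ⌊4296/14⌋ = 2148 + 613 - 306 = 2455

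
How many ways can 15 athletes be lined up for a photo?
15! = 1307674368000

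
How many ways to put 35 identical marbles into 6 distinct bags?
C(35+6-1, 6-1) = C(40, 5) = 658008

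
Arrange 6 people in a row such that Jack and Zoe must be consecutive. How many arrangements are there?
Treat the 2 as one block: (6-2+1)! × 2! = 120 × 2 = 240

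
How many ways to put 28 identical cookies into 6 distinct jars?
C(28+6-1, 6-1) = C(33, 5) = 237336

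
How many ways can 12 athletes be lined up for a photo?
12! = 479001600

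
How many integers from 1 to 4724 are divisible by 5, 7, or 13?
⌊4724/5⌋+⌊4724/7⌋+⌊4724/13⌋ - ⌊4724/35⌋-⌊4724/65⌋-⌊4724/91⌋ + ⌊4724/455⌋ = 944+674+363 - 134-72-51 + 10 = 1734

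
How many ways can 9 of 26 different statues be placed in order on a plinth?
P(26,9) = 26!/(26-9)! = 1133836704000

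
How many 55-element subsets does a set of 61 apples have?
C(61,55) = 61!/(55!×6!) = 55525372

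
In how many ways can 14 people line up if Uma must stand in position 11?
Fix one position: (14-1)! = 6227020800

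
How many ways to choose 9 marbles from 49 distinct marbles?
C(49,9) = 49!/(9!×40!) = 2054455634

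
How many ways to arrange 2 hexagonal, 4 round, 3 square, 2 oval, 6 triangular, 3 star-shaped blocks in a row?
20! / (2! × 4! × 3! × 2! × 6! × 3!) = 977728752000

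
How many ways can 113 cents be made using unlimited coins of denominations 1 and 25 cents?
Coefficient of x^113 in 1/(1-x^1) · 1/(1-x^25). Use j coins of 25 for j = 0..⌊113/25⌋ = 4, the rest in 1s: 4 + 1 = 5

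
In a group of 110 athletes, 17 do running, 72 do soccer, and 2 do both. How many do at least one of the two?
|A∪B| = |A| + |B| - |A∩B| = 17 + 72 - 2 = 87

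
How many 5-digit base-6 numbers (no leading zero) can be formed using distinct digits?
First digit: 5 choices (nonzero). Then descending: 5 × 5 × 4 × 3 × 2 = 600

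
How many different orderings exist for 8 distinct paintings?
8! = 40320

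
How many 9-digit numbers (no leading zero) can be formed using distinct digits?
First digit: 9 choices (nonzero). Then descending: 9 × 9 × 8 × 7 × 6 × 5 × 4 × 3 × 2 = 3265920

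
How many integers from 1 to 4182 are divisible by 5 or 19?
⌊4182/5⌋ + ⌊4182/19⌋ - ⌊4182/95⌋ = 836 + 220 - 44 = 1012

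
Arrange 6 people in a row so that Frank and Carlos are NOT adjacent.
Total - adjacent = 6! - (6-1)!×2 = 720 - 240 = 480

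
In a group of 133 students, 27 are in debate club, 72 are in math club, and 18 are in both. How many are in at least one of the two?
|A∪B| = |A| + |B| - |A∩B| = 27 + 72 - 18 = 81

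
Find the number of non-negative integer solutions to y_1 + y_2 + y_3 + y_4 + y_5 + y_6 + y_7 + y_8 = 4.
C(4+8-1, 8-1) = C(11, 7) = 330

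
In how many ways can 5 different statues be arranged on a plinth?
5! = 120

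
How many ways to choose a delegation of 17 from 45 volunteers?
C(45,17) = 45!/(17!×28!) = 1103068603890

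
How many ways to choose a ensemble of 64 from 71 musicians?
C(71,64) = 71!/(64!×7!) = 1329890705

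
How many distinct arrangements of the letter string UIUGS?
5! / (2! × 1! × 1! × 1!) = 60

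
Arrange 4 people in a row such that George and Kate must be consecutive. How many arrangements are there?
Treat the 2 as one block: (4-2+1)! × 2! = 6 × 2 = 12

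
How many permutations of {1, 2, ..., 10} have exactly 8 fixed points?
Choose the 8 fixed points C(10,8) = 45, derange the rest: !2 = Σ_{j=0}^{2} (-1)^j·2!/j! = 2 - 2 + 1 = 1. Product = 45 × 1 = 45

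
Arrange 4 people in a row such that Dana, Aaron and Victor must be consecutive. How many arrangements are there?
Treat the 3 as one block: (4-3+1)! × 3! = 2 × 6 = 12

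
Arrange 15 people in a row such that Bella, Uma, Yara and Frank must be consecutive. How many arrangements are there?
Treat the 4 as one block: (15-4+1)! × 4! = 479001600 × 24 = 11496038400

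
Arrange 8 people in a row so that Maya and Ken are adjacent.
Treat as block: (8-1)! × 2! = 5040 × 2 = 10080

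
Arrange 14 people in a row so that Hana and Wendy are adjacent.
Treat as block: (14-1)! × 2! = 6227020800 × 2 = 12454041600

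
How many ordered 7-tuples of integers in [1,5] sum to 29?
Coefficient of x^29 in (x + x² + ... + x^5)^7. By inclusion-exclusion on dice exceeding 5: Σ_j (-1)^j C(7,j)·C(29-1-5j, 6) = C(7,0)·C(28,6) - C(7,1)·C(23,6) + C(7,2)·C(18,6) - C(7,3)·C(13,6) + C(7,4)·C(8,6) = 1·376740 - 7·100947 + 21·18564 - 35·1716 + 35·28 = 875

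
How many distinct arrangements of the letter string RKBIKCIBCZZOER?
14! / (2! × 1! × 2! × 1! × 2! × 2! × 2! × 2!) = 1362160800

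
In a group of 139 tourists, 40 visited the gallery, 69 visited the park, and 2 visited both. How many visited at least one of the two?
|A∪B| = |A| + |B| - |A∩B| = 40 + 69 - 2 = 107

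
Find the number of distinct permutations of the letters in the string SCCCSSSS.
8! / (5! × 3!) = 56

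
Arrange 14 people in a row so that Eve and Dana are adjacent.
Treat as block: (14-1)! × 2! = 6227020800 × 2 = 12454041600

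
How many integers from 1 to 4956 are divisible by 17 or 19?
⌊4956/17⌋ + ⌊4956/19⌋ - ⌊4956/323⌋ = 291 + 260 - 15 = 536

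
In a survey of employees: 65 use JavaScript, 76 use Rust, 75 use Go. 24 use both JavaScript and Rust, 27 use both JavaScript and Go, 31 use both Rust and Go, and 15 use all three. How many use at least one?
|A∪B∪C| = 65+76+75-24-27-31+15 = 149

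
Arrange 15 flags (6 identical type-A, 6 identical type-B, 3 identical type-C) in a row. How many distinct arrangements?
15! / (6! × 6! × 3!) = 420420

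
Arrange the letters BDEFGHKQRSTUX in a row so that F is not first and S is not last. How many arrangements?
By inclusion-exclusion: 13! - 2×(13-1)! + (13-2)! = 6227020800 - 958003200 + 39916800 = 5308934400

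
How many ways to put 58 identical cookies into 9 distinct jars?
C(58+9-1, 9-1) = C(66, 8) = 5743572120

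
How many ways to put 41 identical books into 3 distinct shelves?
C(41+3-1, 3-1) = C(43, 2) = 903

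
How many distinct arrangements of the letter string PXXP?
4! / (2! × 2!) = 6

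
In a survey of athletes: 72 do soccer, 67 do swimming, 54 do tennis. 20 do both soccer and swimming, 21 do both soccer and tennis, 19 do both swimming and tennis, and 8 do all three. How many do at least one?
|A∪B∪C| = 72+67+54-20-21-19+8 = 141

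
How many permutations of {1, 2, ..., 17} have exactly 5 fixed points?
Choose the 5 fixed points C(17,5) = 6188, derange the rest: !12 = Σ_{j=0}^{12} (-1)^j·12!/j! = 479001600 - 479001600 + 239500800 - 79833600 + 19958400 - 3991680 + 665280 - 95040 + 11880 - 1320 + 132 - 12 + 1 = 176214841. Product = 6188 × 176214841 = 1090417436108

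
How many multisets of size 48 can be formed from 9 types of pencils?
C(48+9-1, 9-1) = C(56, 8) = 1420494075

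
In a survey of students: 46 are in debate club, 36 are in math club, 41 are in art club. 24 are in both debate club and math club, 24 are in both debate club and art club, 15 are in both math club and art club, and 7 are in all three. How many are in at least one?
|A∪B∪C| = 46+36+41-24-24-15+7 = 67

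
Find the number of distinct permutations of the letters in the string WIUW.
4! / (2! × 1! × 1!) = 12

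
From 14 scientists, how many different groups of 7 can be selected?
C(14,7) = 14!/(7!×7!) = 3432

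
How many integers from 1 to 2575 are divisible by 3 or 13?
⌊2575/3⌋ + ⌊2575/13⌋ - ⌊2575/39⌋ = 858 + 198 - 66 = 990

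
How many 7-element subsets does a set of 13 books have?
C(13,7) = 13!/(7!×6!) = 1716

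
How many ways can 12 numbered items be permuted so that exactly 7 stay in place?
Choose the 7 fixed points C(12,7) = 792, derange the rest: !5 = Σ_{j=0}^{5} (-1)^j·5!/j! = 120 - 120 + 60 - 20 + 5 - 1 = 44. Product = 792 × 44 = 34848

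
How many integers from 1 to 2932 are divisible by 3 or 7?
⌊2932/3⌋ + ⌊2932/7⌋ - ⌊2932/21⌋ = 977 + 418 - 139 = 1256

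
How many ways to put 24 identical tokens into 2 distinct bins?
C(24+2-1, 2-1) = C(25, 1) = 25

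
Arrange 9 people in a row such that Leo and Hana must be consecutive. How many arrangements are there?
Treat the 2 as one block: (9-2+1)! × 2! = 40320 × 2 = 80640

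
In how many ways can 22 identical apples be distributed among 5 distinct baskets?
C(22+5-1, 5-1) = C(26, 4) = 14950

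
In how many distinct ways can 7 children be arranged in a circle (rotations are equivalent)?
Circular: fix one position, arrange the rest. (7-1)! = 720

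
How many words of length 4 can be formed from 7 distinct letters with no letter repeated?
P(7,4) = 7!/(7-4)! = 840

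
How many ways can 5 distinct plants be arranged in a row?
5! = 120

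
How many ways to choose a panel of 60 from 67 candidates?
C(67,60) = 67!/(60!×7!) = 869648208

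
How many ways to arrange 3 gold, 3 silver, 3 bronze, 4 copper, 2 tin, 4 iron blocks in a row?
19! / (3! × 3! × 3! × 4! × 2! × 4!) = 488864376000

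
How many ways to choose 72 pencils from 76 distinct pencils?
C(76,72) = 76!/(72!×4!) = 1282975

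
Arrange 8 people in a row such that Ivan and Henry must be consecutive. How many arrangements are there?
Treat the 2 as one block: (8-2+1)! × 2! = 5040 × 2 = 10080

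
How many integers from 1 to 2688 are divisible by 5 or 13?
⌊2688/5⌋ + ⌊2688/13⌋ - ⌊2688/65⌋ = 537 + 206 - 41 = 702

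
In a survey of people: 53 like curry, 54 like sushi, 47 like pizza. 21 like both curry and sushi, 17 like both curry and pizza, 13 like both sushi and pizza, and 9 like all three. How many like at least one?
|A∪B∪C| = 53+54+47-21-17-13+9 = 112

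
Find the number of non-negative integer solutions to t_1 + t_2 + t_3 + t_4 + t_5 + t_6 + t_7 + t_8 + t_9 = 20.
C(20+9-1, 9-1) = C(28, 8) = 3108105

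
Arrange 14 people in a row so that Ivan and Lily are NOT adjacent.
Total - adjacent = 14! - (14-1)!×2 = 87178291200 - 12454041600 = 74724249600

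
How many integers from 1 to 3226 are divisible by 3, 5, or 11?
⌊3226/3⌋+⌊3226/5⌋+⌊3226/11⌋ - ⌊3226/15⌋-⌊3226/33⌋-⌊3226/55⌋ + ⌊3226/165⌋ = 1075+645+293 - 215-97-58 + 19 = 1662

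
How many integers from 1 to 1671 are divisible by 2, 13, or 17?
⌊1671/2⌋+⌊1671/13⌋+⌊1671/17⌋ - ⌊1671/26⌋-⌊1671/34⌋-⌊1671/221⌋ + ⌊1671/442⌋ = 835+128+98 - 64-49-7 + 3 = 944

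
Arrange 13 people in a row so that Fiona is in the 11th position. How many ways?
Fix one position: (13-1)! = 479001600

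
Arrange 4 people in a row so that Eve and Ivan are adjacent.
Treat as block: (4-1)! × 2! = 6 × 2 = 12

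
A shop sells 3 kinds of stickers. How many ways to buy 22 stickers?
C(22+3-1, 3-1) = C(24, 2) = 276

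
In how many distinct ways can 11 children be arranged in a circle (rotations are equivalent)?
Circular: fix one position, arrange the rest. (11-1)! = 3628800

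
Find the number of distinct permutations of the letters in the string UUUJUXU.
7! / (1! × 5! × 1!) = 42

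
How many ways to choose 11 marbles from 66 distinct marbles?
C(66,11) = 66!/(11!×55!) = 1074082795968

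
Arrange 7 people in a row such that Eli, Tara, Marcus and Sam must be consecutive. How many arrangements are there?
Treat the 4 as one block: (7-4+1)! × 4! = 24 × 24 = 576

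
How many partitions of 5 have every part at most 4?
Let r_j(i) = number of partitions of i into parts ≤ j, for i = 0..5. r_1(i) = 1 for all i; r_j(i) = r_{j-1}(i) + r_j(i-j). Rows j = 2..4: ≤2: 1 1 2 2 3 3; ≤3: 1 1 2 3 4 5; ≤4: 1 1 2 3 5 6. r_4(5) = 6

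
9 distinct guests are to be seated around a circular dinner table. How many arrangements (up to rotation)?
Circular: fix one position, arrange the rest. (9-1)! = 40320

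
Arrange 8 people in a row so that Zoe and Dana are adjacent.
Treat as block: (8-1)! × 2! = 5040 × 2 = 10080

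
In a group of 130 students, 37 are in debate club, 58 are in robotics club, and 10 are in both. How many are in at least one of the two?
|A∪B| = |A| + |B| - |A∩B| = 37 + 58 - 10 = 85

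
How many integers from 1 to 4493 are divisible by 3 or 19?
⌊4493/3⌋ + ⌊4493/19⌋ - ⌊4493/57⌋ = 1497 + 236 - 78 = 1655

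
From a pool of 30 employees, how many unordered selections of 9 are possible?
C(30,9) = 30!/(9!×21!) = 14307150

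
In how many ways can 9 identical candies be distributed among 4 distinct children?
C(9+4-1, 4-1) = C(12, 3) = 220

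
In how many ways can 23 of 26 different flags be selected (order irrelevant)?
C(26,23) = 26!/(23!×3!) = 2600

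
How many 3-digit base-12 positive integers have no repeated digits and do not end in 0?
Last digit: 11 nonzero choices. First digit: 10 (nonzero, ≠last). Middle 1: P(10,1) = 10. Total = 1100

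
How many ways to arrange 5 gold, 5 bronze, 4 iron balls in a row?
14! / (5! × 5! × 4!) = 252252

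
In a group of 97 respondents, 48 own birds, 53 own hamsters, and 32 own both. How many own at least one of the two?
|A∪B| = |A| + |B| - |A∩B| = 48 + 53 - 32 = 69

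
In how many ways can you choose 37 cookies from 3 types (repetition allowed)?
C(37+3-1, 3-1) = C(39, 2) = 741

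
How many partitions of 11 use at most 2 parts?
By conjugation, equals partitions of 11 into parts ≤ 2. Let r_j(i) = number of partitions of i into parts ≤ j, for i = 0..11. r_1(i) = 1 for all i; r_j(i) = r_{j-1}(i) + r_j(i-j). Rows j = 2..2: ≤2: 1 1 2 2 3 3 4 4 5 5 6 6. r_2(11) = 6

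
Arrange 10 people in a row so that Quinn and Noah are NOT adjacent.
Total - adjacent = 10! - (10-1)!×2 = 3628800 - 725760 = 2903040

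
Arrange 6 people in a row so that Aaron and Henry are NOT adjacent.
Total - adjacent = 6! - (6-1)!×2 = 720 - 240 = 480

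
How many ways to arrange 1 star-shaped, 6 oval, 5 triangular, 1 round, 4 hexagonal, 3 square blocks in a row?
20! / (1! × 6! × 5! × 1! × 4! × 3!) = 195545750400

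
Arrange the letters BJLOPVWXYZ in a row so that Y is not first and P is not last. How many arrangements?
By inclusion-exclusion: 10! - 2×(10-1)! + (10-2)! = 3628800 - 725760 + 40320 = 2943360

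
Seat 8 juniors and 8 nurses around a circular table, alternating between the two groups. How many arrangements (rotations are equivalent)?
Fix one of the juniors: (8-1)! ways for the remaining juniors, × 8! ways for the nurses = 5040 × 40320 = 203212800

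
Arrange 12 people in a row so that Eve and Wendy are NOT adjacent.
Total - adjacent = 12! - (12-1)!×2 = 479001600 - 79833600 = 399168000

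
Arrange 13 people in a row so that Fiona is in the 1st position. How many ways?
Fix one position: (13-1)! = 479001600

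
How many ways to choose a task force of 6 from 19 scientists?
C(19,6) = 19!/(6!×13!) = 27132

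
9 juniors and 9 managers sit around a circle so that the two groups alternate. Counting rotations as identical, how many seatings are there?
Fix one of the juniors: (9-1)! ways for the remaining juniors, × 9! ways for the managers = 40320 × 362880 = 14631321600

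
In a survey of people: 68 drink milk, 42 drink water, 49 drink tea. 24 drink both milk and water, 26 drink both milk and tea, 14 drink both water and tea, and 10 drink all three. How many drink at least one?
|A∪B∪C| = 68+42+49-24-26-14+10 = 105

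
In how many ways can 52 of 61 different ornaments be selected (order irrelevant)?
C(61,52) = 61!/(52!×9!) = 17341763505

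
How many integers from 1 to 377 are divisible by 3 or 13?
⌊377/3⌋ + ⌊377/13⌋ - ⌊377/39⌋ = 125 + 29 - 9 = 145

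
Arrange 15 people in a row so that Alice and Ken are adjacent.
Treat as block: (15-1)! × 2! = 87178291200 × 2 = 174356582400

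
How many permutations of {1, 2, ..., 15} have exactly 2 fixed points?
Choose the 2 fixed points C(15,2) = 105, derange the rest: !13 = Σ_{j=0}^{13} (-1)^j·13!/j! = 6227020800 - 6227020800 + 3113510400 - 1037836800 + 259459200 - 51891840 + 8648640 - 1235520 + 154440 - 17160 + 1716 - 156 + 13 - 1 = 2290792932. Product = 105 × 2290792932 = 240533257860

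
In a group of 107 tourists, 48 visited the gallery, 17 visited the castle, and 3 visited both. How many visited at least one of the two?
|A∪B| = |A| + |B| - |A∩B| = 48 + 17 - 3 = 62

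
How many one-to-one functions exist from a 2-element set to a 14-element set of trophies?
P(14,2) = 14!/(14-2)! = 182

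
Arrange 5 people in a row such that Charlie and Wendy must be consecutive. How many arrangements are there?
Treat the 2 as one block: (5-2+1)! × 2! = 24 × 2 = 48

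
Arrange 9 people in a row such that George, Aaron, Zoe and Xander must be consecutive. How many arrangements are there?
Treat the 4 as one block: (9-4+1)! × 4! = 720 × 24 = 17280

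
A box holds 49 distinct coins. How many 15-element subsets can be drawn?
C(49,15) = 49!/(15!×34!) = 1575580702584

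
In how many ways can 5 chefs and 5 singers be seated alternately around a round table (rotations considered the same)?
Fix one of the chefs: (5-1)! ways for the remaining chefs, × 5! ways for the singers = 24 × 120 = 2880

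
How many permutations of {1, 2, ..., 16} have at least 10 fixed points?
Exactly j fixed points: C(16,j)·!(16-j); sum over j ≥ 10 (derangement numbers via !m = (m-1)·(!(m-1) + !(m-2)): !0..!6 = 1, 0, 1, 2, 9, 44, 265). Σ_{j=10}^{16} C(16,j)·!(16-j) = C(16,10)·!6 + C(16,11)·!5 + C(16,12)·!4 + C(16,13)·!3 + C(16,14)·!2 + C(16,15)·!1 + C(16,16)·!0 = 8008·265 + 4368·44 + 1820·9 + 560·2 + 120·1 + 16·0 + 1·1 = 2331933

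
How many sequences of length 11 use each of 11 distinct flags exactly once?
11! = 39916800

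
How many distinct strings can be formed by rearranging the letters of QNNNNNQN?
8! / (2! × 6!) = 28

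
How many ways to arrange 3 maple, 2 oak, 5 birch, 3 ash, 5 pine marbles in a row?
18! / (3! × 2! × 5! × 3! × 5!) = 6175128960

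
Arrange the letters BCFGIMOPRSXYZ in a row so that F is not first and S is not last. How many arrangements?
By inclusion-exclusion: 13! - 2×(13-1)! + (13-2)! = 6227020800 - 958003200 + 39916800 = 5308934400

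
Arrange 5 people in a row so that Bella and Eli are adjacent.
Treat as block: (5-1)! × 2! = 24 × 2 = 48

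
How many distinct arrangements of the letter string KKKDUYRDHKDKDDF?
15! / (5! × 1! × 1! × 1! × 1! × 1! × 5!) = 90810720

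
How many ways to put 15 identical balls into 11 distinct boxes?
C(15+11-1, 11-1) = C(25, 10) = 3268760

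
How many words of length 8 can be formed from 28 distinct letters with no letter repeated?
P(28,8) = 28!/(28-8)! = 125318793600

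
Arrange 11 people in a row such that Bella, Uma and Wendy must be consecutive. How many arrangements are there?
Treat the 3 as one block: (11-3+1)! × 3! = 362880 × 6 = 2177280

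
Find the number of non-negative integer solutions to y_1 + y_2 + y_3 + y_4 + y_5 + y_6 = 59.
C(59+6-1, 6-1) = C(64, 5) = 7624512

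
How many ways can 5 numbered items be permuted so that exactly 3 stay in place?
Choose the 3 fixed points C(5,3) = 10, derange the rest: !2 = Σ_{j=0}^{2} (-1)^j·2!/j! = 2 - 2 + 1 = 1. Product = 10 × 1 = 10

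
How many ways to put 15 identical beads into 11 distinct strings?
C(15+11-1, 11-1) = C(25, 10) = 3268760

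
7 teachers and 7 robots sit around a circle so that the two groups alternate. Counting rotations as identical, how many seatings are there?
Fix one of the teachers: (7-1)! ways for the remaining teachers, × 7! ways for the robots = 720 × 5040 = 3628800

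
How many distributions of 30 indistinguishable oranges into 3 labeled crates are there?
C(30+3-1, 3-1) = C(32, 2) = 496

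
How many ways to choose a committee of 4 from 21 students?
C(21,4) = 21!/(4!×17!) = 5985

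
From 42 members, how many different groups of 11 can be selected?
C(42,11) = 42!/(11!×31!) = 4280561376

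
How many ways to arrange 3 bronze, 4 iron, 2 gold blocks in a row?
9! / (3! × 4! × 2!) = 1260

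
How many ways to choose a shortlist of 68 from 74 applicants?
C(74,68) = 74!/(68!×6!) = 185250786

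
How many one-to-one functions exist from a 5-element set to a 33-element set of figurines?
P(33,5) = 33!/(33-5)! = 28480320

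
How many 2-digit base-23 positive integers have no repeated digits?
First digit: 22 choices (nonzero). Then descending: 22 × 22 = 484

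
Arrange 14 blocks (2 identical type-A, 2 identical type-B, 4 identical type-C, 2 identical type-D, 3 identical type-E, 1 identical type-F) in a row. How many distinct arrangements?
14! / (2! × 2! × 4! × 2! × 3! × 1!) = 75675600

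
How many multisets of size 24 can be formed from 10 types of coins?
C(24+10-1, 10-1) = C(33, 9) = 38567100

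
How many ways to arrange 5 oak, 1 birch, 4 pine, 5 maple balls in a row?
15! / (5! × 1! × 4! × 5!) = 3783780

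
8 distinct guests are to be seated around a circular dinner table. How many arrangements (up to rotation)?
Circular: fix one position, arrange the rest. (8-1)! = 5040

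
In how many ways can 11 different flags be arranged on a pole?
11! = 39916800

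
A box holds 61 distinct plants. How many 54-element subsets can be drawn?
C(61,54) = 61!/(54!×7!) = 436270780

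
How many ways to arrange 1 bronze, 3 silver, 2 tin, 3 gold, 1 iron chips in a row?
10! / (1! × 3! × 2! × 3! × 1!) = 50400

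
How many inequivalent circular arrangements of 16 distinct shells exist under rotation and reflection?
(16-1)!/2 = 1307674368000/2 = 653837184000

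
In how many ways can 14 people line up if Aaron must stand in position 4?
Fix one position: (14-1)! = 6227020800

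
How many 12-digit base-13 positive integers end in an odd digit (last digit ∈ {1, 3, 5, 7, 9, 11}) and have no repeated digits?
Last∈{1,3,5,7,9,11}. Last=0: 0. Last nonzero: 6×11×P(11,10) = 2634508800. Total = 2634508800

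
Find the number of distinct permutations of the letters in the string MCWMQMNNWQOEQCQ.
15! / (4! × 3! × 1! × 2! × 2! × 1! × 2!) = 1135134000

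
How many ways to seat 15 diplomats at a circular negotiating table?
Circular: fix one position, arrange the rest. (15-1)! = 87178291200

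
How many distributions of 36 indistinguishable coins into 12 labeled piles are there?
C(36+12-1, 12-1) = C(47, 11) = 17417133617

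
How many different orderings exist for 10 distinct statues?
10! = 3628800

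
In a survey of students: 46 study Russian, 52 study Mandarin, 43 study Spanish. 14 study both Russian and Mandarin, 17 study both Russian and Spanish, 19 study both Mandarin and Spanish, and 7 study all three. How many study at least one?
|A∪B∪C| = 46+52+43-14-17-19+7 = 98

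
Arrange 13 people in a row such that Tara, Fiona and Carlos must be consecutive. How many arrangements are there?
Treat the 3 as one block: (13-3+1)! × 3! = 39916800 × 6 = 239500800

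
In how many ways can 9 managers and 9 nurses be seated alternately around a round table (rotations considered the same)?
Fix one of the managers: (9-1)! ways for the remaining managers, × 9! ways for the nurses = 40320 × 362880 = 14631321600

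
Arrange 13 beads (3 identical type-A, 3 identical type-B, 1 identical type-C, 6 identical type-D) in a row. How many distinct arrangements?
13! / (3! × 3! × 1! × 6!) = 240240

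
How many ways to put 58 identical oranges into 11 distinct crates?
C(58+11-1, 11-1) = C(68, 10) = 290752384208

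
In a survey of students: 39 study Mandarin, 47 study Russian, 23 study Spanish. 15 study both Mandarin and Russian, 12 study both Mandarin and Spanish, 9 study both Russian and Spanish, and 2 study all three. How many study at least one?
|A∪B∪C| = 39+47+23-15-12-9+2 = 75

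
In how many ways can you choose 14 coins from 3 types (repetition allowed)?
C(14+3-1, 3-1) = C(16, 2) = 120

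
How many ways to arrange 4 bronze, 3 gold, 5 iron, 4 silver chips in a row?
16! / (4! × 3! × 5! × 4!) = 50450400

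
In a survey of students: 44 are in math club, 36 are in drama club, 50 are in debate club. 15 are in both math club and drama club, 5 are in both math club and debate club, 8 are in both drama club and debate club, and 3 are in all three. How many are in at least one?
|A∪B∪C| = 44+36+50-15-5-8+3 = 105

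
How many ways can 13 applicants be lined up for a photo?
13! = 6227020800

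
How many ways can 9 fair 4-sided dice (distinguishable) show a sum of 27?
Coefficient of x^27 in (x + x² + ... + x^4)^9. By inclusion-exclusion on dice exceeding 4: Σ_j (-1)^j C(9,j)·C(27-1-4j, 8) = C(9,0)·C(26,8) - C(9,1)·C(22,8) + C(9,2)·C(18,8) - C(9,3)·C(14,8) + C(9,4)·C(10,8) = 1·1562275 - 9·319770 + 36·43758 - 84·3003 + 126·45 = 13051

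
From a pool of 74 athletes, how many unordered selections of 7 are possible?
C(74,7) = 74!/(7!×67!) = 1799579064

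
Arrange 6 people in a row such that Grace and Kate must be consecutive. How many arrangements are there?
Treat the 2 as one block: (6-2+1)! × 2! = 120 × 2 = 240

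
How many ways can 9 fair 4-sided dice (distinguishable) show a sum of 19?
Coefficient of x^19 in (x + x² + ... + x^4)^9. By inclusion-exclusion on dice exceeding 4: Σ_j (-1)^j C(9,j)·C(19-1-4j, 8) = C(9,0)·C(18,8) - C(9,1)·C(14,8) + C(9,2)·C(10,8) = 1·43758 - 9·3003 + 36·45 = 18351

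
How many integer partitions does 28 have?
Pentagonal recurrence p(n) = p(n-1) + p(n-2) - p(n-5) - p(n-7) + p(n-12) + p(n-15) - ... gives p(0..27) = 1, 1, 2, 3, 5, 7, 11, 15, 22, 30, 42, 56, 77, 101, 135, 176, 231, 297, 385, 490, 627, 792, 1002, 1255, 1575, 1958, 2436, 3010. p(28) = p(27) + p(26) - p(23) - p(21) + p(16) + p(13) - p(6) - p(2) = 3010 + 2436 - 1255 - 792 + 231 + 101 - 11 - 2 = 3718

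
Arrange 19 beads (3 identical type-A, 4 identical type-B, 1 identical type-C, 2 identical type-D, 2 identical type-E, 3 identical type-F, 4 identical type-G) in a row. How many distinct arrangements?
19! / (3! × 4! × 1! × 2! × 2! × 3! × 4!) = 1466593128000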